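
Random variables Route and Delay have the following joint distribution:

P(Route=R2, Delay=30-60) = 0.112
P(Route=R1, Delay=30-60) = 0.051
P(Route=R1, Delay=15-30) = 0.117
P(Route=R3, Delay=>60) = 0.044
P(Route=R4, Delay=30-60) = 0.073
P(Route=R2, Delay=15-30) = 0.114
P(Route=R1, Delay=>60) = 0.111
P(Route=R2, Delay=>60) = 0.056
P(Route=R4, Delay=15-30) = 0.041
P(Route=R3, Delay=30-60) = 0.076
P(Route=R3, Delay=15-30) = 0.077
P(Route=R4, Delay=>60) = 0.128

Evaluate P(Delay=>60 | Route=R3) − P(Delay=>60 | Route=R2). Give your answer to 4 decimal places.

P(Route=R3) = 0.077 + 0.076 + 0.044 = 0.197; P(Delay=>60 | Route=R3) = 0.044/0.197 = 0.22335.
P(Route=R2) = 0.114 + 0.112 + 0.056 = 0.282; P(Delay=>60 | Route=R2) = 0.056/0.282 = 0.19858.
Difference = 0.0248.

0.0248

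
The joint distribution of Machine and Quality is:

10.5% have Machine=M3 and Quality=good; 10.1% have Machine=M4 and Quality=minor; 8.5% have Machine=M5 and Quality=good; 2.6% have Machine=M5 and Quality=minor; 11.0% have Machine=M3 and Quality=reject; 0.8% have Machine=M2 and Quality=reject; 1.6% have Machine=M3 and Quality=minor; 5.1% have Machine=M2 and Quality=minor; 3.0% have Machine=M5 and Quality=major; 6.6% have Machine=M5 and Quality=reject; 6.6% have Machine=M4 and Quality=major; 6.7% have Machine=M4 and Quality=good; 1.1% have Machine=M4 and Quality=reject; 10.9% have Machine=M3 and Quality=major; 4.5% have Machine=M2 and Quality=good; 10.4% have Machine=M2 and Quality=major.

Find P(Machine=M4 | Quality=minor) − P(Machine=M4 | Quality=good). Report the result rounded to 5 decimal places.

P(Quality=minor) = 0.051 + 0.016 + 0.101 + 0.026 = 0.194; P(Machine=M4 | Quality=minor) = 0.101/0.194 = 0.520619.
P(Quality=good) = 0.045 + 0.105 + 0.067 + 0.085 = 0.302; P(Machine=M4 | Quality=good) = 0.067/0.302 = 0.221854.
Difference = 0.29876.

0.29876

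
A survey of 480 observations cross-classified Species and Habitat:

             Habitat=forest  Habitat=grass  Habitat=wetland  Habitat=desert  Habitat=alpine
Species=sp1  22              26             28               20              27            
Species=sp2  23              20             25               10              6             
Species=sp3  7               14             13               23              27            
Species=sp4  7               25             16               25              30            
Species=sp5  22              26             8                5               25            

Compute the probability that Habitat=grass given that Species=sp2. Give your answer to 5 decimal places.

0.23810

Total with Species=sp2: 23 + 20 + 25 + 10 + 6 = 84.
P(Habitat=grass | Species=sp2) = 20/84 = 0.23810.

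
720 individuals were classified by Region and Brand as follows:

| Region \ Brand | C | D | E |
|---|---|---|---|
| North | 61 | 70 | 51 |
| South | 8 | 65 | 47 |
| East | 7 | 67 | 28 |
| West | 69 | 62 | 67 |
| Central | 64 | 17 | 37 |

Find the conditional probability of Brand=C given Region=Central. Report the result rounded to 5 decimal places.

Total with Region=Central: 64 + 17 + 37 = 118.
P(Brand=C | Region=Central) = 64/118 = 0.54237.

0.54237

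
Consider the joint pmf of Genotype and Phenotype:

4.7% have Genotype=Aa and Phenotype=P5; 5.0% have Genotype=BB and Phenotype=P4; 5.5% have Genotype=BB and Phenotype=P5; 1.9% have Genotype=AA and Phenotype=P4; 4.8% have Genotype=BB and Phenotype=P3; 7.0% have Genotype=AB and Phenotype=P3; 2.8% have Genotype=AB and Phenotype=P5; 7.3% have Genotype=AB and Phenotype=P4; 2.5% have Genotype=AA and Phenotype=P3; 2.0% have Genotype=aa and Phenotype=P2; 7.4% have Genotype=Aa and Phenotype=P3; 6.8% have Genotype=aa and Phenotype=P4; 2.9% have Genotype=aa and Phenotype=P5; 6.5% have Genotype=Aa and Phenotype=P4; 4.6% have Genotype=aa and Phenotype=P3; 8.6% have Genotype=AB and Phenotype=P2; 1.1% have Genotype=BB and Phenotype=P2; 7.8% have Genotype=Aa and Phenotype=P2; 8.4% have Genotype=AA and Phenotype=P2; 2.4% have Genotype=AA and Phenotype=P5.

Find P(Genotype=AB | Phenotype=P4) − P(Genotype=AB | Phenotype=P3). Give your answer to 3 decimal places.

-0.001

P(Phenotype=P4) = 0.019 + 0.065 + 0.068 + 0.073 + 0.050 = 0.275; P(Genotype=AB | Phenotype=P4) = 0.073/0.275 = 0.2655.
P(Phenotype=P3) = 0.025 + 0.074 + 0.046 + 0.070 + 0.048 = 0.263; P(Genotype=AB | Phenotype=P3) = 0.070/0.263 = 0.2662.
Difference = -0.001.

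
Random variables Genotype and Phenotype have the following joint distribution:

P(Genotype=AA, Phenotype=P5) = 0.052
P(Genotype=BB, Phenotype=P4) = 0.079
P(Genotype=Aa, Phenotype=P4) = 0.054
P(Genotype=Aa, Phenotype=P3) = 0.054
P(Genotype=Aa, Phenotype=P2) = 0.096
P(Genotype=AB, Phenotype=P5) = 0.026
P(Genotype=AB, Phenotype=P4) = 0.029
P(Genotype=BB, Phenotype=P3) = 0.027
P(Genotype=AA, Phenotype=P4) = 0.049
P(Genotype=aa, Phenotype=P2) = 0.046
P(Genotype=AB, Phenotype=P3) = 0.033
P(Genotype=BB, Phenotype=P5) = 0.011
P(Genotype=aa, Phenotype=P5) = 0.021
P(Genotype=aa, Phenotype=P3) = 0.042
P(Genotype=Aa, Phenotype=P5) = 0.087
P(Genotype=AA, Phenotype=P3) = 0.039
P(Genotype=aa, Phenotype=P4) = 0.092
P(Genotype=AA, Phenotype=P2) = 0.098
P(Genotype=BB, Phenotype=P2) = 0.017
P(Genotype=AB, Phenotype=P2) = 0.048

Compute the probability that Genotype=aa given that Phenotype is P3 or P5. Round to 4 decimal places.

P(Phenotype=P3) = 0.039 + 0.054 + 0.042 + 0.033 + 0.027 = 0.195.
P(Phenotype=P5) = 0.052 + 0.087 + 0.021 + 0.026 + 0.011 = 0.197.
P(Phenotype ∈ {P3, P5}) = 0.195 + 0.197 = 0.392; P(Genotype=aa, Phenotype ∈ {P3, P5}) = 0.042 + 0.021 = 0.063.
P(Genotype=aa | Phenotype ∈ {P3, P5}) = 0.063/0.392 = 0.1607.

0.1607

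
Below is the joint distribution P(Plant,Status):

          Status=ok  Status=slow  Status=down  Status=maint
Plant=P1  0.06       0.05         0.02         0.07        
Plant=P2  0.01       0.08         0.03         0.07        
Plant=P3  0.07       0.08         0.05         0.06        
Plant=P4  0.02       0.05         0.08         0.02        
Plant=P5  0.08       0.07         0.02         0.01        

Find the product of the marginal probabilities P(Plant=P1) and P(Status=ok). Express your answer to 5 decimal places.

0.04800

P(Plant=P1) = 0.06 + 0.05 + 0.02 + 0.07 = 0.20.
P(Status=ok) = 0.06 + 0.01 + 0.07 + 0.02 + 0.08 = 0.24.
Product: 0.20 × 0.24 = 0.04800.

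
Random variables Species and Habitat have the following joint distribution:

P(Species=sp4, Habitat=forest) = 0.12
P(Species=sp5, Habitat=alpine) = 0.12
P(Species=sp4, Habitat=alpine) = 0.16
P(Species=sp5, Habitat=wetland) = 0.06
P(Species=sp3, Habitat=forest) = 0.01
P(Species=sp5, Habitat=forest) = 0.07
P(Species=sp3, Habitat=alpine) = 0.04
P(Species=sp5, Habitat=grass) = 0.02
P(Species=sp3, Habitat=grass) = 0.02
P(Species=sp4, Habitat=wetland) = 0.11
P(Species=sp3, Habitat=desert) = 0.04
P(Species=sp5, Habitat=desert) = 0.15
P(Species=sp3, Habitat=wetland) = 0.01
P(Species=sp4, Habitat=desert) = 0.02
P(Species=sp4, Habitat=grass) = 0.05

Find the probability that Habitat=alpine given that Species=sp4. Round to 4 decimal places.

0.3478

P(Species=sp4) = 0.12 + 0.05 + 0.11 + 0.02 + 0.16 = 0.46.
P(Habitat=alpine | Species=sp4) = 0.16/0.46 = 0.3478.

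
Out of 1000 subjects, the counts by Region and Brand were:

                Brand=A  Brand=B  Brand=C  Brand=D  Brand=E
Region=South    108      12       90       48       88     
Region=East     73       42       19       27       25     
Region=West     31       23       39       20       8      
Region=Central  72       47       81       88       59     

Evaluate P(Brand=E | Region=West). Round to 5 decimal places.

0.06612

Total with Region=West: 31 + 23 + 39 + 20 + 8 = 121.
P(Brand=E | Region=West) = 8/121 = 0.06612.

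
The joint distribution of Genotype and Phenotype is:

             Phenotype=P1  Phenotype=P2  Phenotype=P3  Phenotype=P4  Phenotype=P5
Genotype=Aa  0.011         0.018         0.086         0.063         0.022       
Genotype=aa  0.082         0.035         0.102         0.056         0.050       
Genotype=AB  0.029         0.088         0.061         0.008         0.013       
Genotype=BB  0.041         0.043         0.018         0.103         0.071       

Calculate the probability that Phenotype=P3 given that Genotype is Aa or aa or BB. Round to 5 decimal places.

P(Genotype=Aa) = 0.011 + 0.018 + 0.086 + 0.063 + 0.022 = 0.200.
P(Genotype=aa) = 0.082 + 0.035 + 0.102 + 0.056 + 0.050 = 0.325.
P(Genotype=BB) = 0.041 + 0.043 + 0.018 + 0.103 + 0.071 = 0.276.
P(Genotype ∈ {Aa, aa, BB}) = 0.200 + 0.325 + 0.276 = 0.801; P(Phenotype=P3, Genotype ∈ {Aa, aa, BB}) = 0.086 + 0.102 + 0.018 = 0.206.
P(Phenotype=P3 | Genotype ∈ {Aa, aa, BB}) = 0.206/0.801 = 0.25718.

0.25718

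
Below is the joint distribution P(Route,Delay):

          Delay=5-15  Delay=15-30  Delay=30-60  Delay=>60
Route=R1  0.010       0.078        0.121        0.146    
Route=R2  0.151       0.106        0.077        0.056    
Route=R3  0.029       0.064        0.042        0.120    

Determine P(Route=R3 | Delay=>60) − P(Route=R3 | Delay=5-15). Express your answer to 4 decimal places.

0.2200

P(Delay=>60) = 0.146 + 0.056 + 0.120 = 0.322; P(Route=R3 | Delay=>60) = 0.120/0.322 = 0.37267.
P(Delay=5-15) = 0.010 + 0.151 + 0.029 = 0.190; P(Route=R3 | Delay=5-15) = 0.029/0.190 = 0.15263.
Difference = 0.2200.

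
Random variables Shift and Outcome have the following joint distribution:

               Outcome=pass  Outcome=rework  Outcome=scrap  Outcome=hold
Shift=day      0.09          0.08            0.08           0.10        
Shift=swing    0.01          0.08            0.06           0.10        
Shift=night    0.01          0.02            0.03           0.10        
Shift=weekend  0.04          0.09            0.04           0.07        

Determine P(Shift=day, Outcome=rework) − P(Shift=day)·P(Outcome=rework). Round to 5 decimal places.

-0.01450

P(Shift=day) = 0.09 + 0.08 + 0.08 + 0.10 = 0.35.
P(Outcome=rework) = 0.08 + 0.08 + 0.02 + 0.09 = 0.27.
P(Shift=day, Outcome=rework) − P(Shift=day)P(Outcome=rework) = 0.08 − 0.35×0.27 = -0.01450.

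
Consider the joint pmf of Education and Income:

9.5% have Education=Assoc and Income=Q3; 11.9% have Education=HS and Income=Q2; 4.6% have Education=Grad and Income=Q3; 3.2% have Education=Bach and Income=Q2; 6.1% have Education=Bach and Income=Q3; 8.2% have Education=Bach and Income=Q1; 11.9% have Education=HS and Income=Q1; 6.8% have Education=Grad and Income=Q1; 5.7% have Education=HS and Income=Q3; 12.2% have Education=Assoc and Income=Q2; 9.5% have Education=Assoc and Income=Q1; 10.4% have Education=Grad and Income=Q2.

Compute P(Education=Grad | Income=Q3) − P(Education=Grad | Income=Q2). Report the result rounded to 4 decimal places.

P(Income=Q3) = 0.057 + 0.095 + 0.061 + 0.046 = 0.259; P(Education=Grad | Income=Q3) = 0.046/0.259 = 0.17761.
P(Income=Q2) = 0.119 + 0.122 + 0.032 + 0.104 = 0.377; P(Education=Grad | Income=Q2) = 0.104/0.377 = 0.27586.
Difference = -0.0983.

-0.0983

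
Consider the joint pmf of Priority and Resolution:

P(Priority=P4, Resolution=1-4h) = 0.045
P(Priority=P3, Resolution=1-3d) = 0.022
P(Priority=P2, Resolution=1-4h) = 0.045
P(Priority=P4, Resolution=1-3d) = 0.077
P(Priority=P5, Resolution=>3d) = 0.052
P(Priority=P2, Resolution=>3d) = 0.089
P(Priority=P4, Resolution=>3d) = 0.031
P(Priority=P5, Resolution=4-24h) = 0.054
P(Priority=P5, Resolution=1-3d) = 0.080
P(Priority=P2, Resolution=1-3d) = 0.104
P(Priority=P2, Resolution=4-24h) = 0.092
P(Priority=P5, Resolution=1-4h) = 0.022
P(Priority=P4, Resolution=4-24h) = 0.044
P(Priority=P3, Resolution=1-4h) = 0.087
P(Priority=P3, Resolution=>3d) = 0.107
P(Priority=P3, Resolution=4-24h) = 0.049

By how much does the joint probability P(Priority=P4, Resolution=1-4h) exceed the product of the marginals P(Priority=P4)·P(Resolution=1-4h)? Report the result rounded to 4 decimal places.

0.0058

P(Priority=P4) = 0.045 + 0.044 + 0.077 + 0.031 = 0.197.
P(Resolution=1-4h) = 0.045 + 0.087 + 0.045 + 0.022 = 0.199.
P(Priority=P4, Resolution=1-4h) − P(Priority=P4)P(Resolution=1-4h) = 0.045 − 0.197×0.199 = 0.0058.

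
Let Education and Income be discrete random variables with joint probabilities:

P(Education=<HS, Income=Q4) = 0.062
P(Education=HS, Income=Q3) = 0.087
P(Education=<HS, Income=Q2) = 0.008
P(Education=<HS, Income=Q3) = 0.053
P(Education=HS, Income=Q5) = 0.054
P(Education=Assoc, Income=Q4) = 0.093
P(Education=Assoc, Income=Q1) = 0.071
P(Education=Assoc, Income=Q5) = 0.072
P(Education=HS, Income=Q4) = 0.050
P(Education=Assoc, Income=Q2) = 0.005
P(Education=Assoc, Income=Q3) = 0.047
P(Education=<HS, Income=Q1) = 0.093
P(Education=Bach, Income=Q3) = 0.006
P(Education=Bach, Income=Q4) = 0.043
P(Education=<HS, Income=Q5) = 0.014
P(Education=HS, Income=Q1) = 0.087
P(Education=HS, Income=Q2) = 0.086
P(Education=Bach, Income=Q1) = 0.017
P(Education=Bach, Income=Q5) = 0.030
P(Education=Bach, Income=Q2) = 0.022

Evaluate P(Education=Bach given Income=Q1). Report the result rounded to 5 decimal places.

P(Income=Q1) = 0.093 + 0.087 + 0.071 + 0.017 = 0.268.
P(Education=Bach | Income=Q1) = 0.017/0.268 = 0.06343.

0.06343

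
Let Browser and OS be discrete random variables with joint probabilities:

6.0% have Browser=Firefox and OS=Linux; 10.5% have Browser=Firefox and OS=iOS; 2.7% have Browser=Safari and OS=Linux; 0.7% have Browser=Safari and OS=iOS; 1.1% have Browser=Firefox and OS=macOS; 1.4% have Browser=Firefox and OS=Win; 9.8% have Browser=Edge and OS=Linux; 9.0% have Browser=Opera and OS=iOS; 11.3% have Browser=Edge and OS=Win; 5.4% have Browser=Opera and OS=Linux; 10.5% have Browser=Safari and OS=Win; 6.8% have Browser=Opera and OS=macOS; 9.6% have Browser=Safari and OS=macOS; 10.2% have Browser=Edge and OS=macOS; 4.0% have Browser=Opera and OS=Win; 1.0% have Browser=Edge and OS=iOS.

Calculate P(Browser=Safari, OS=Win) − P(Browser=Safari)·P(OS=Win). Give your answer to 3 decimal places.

0.041

P(Browser=Safari) = 0.105 + 0.096 + 0.027 + 0.007 = 0.235.
P(OS=Win) = 0.014 + 0.105 + 0.113 + 0.040 = 0.272.
P(Browser=Safari, OS=Win) − P(Browser=Safari)P(OS=Win) = 0.105 − 0.235×0.272 = 0.041.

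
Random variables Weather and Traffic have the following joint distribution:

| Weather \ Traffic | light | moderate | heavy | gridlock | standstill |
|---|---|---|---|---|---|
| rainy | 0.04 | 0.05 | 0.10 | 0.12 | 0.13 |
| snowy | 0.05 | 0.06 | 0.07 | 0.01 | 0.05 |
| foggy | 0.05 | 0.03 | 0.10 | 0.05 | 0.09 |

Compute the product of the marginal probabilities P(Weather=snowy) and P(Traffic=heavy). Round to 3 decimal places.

0.065

P(Weather=snowy) = 0.05 + 0.06 + 0.07 + 0.01 + 0.05 = 0.24.
P(Traffic=heavy) = 0.10 + 0.07 + 0.10 = 0.27.
Product: 0.24 × 0.27 = 0.065.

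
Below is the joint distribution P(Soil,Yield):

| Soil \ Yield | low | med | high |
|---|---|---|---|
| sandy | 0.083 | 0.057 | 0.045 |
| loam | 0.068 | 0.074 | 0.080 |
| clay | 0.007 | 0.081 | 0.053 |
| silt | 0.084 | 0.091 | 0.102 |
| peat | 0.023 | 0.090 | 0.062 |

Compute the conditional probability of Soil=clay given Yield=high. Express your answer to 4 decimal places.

P(Yield=high) = 0.045 + 0.080 + 0.053 + 0.102 + 0.062 = 0.342.
P(Soil=clay | Yield=high) = 0.053/0.342 = 0.1550.

0.1550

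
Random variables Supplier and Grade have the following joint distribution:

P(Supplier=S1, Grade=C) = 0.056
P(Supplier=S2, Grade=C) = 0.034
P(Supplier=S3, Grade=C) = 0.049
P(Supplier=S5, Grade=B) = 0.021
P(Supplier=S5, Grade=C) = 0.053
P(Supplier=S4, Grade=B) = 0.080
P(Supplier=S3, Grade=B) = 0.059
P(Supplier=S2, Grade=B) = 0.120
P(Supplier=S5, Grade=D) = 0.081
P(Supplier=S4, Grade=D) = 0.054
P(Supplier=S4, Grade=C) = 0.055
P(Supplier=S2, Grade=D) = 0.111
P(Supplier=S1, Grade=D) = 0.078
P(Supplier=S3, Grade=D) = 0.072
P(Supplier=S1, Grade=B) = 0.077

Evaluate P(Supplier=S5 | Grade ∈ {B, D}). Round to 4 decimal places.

P(Grade=B) = 0.077 + 0.120 + 0.059 + 0.080 + 0.021 = 0.357.
P(Grade=D) = 0.078 + 0.111 + 0.072 + 0.054 + 0.081 = 0.396.
P(Grade ∈ {B, D}) = 0.357 + 0.396 = 0.753; P(Supplier=S5, Grade ∈ {B, D}) = 0.021 + 0.081 = 0.102.
P(Supplier=S5 | Grade ∈ {B, D}) = 0.102/0.753 = 0.1355.

0.1355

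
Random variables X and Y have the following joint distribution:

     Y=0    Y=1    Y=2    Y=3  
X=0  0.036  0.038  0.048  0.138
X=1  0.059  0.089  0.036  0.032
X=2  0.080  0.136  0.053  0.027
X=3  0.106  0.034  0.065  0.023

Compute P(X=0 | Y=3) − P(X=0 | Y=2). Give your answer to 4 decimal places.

0.3896

P(Y=3) = 0.138 + 0.032 + 0.027 + 0.023 = 0.220; P(X=0 | Y=3) = 0.138/0.220 = 0.62727.
P(Y=2) = 0.048 + 0.036 + 0.053 + 0.065 = 0.202; P(X=0 | Y=2) = 0.048/0.202 = 0.23762.
Difference = 0.3896.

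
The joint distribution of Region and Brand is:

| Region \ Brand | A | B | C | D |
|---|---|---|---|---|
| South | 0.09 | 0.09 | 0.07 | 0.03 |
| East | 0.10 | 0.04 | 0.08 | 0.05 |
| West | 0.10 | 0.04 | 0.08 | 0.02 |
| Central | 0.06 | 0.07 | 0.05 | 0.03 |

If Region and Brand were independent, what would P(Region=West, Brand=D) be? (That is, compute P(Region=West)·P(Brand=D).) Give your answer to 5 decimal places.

P(Region=West) = 0.10 + 0.04 + 0.08 + 0.02 = 0.24.
P(Brand=D) = 0.03 + 0.05 + 0.02 + 0.03 = 0.13.
Product: 0.24 × 0.13 = 0.03120.

0.03120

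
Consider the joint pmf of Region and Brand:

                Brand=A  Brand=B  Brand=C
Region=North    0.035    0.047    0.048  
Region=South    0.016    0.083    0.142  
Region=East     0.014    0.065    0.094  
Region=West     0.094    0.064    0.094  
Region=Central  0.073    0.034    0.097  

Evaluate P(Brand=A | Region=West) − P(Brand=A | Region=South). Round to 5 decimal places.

P(Region=West) = 0.094 + 0.064 + 0.094 = 0.252; P(Brand=A | Region=West) = 0.094/0.252 = 0.373016.
P(Region=South) = 0.016 + 0.083 + 0.142 = 0.241; P(Brand=A | Region=South) = 0.016/0.241 = 0.066390.
Difference = 0.30663.

0.30663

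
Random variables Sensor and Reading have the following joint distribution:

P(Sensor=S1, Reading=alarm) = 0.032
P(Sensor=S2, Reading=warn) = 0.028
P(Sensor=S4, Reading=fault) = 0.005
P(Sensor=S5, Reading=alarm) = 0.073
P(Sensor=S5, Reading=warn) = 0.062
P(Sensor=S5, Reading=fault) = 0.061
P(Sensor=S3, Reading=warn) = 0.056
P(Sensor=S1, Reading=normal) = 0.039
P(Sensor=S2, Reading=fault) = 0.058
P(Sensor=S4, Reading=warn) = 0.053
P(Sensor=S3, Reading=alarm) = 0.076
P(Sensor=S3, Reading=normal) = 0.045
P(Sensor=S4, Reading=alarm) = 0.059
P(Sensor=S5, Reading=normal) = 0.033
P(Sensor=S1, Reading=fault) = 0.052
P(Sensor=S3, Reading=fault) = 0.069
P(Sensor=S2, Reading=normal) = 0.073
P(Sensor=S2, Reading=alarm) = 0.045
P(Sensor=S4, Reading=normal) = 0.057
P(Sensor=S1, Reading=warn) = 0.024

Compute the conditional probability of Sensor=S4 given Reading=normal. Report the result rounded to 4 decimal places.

0.2308

P(Reading=normal) = 0.039 + 0.073 + 0.045 + 0.057 + 0.033 = 0.247.
P(Sensor=S4 | Reading=normal) = 0.057/0.247 = 0.2308.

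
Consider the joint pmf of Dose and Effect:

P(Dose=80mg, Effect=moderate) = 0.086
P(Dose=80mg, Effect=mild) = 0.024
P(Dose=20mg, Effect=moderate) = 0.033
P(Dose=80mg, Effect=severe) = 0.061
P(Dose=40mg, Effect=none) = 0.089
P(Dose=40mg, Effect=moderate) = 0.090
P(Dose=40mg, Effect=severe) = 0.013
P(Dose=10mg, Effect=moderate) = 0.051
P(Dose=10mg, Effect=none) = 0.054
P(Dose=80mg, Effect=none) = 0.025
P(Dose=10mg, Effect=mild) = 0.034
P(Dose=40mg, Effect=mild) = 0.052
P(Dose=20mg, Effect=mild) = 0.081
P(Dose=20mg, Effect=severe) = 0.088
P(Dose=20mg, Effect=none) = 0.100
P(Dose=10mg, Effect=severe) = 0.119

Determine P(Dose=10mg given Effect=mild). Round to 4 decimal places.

0.1780

P(Effect=mild) = 0.034 + 0.081 + 0.052 + 0.024 = 0.191.
P(Dose=10mg | Effect=mild) = 0.034/0.191 = 0.1780.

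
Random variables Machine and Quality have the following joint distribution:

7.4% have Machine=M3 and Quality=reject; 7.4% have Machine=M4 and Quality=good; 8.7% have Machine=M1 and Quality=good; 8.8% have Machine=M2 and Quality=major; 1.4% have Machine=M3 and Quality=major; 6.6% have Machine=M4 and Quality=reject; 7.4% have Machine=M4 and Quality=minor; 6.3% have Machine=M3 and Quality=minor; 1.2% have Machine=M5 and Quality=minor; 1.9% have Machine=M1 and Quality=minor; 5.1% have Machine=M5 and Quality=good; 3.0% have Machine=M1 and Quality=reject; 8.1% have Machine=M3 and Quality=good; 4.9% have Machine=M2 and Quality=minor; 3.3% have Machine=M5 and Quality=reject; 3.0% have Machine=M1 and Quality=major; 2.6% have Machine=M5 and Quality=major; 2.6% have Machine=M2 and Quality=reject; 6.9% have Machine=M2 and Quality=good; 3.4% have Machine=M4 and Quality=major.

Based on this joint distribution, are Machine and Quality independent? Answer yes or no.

no

P(Machine=M2) = 0.232 and P(Quality=major) = 0.192, so their product is 0.04454, but P(Machine=M2, Quality=major) = 0.088. Since these differ, Machine and Quality are not independent.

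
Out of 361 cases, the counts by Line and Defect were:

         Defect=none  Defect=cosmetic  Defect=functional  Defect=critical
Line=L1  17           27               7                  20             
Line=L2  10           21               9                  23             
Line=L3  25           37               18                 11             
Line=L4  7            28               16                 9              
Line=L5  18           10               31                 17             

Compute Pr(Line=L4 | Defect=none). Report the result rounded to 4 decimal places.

Total with Defect=none: 17 + 10 + 25 + 7 + 18 = 77.
P(Line=L4 | Defect=none) = 7/77 = 0.0909.

0.0909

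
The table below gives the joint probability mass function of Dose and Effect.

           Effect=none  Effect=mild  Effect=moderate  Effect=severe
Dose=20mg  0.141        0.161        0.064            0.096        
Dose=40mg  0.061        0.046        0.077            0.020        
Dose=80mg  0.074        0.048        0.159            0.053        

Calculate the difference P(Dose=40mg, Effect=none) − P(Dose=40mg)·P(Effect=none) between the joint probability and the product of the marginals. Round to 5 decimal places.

0.00470

P(Dose=40mg) = 0.061 + 0.046 + 0.077 + 0.020 = 0.204.
P(Effect=none) = 0.141 + 0.061 + 0.074 = 0.276.
P(Dose=40mg, Effect=none) − P(Dose=40mg)P(Effect=none) = 0.061 − 0.204×0.276 = 0.00470.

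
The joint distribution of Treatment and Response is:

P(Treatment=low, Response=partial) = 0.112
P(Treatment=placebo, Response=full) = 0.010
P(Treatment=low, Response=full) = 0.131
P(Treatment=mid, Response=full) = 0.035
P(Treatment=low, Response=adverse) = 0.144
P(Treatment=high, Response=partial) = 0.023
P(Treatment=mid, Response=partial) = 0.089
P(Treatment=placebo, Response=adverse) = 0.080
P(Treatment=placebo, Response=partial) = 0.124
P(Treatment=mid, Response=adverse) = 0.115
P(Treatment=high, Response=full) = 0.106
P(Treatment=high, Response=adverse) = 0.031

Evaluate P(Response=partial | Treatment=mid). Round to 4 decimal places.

P(Treatment=mid) = 0.089 + 0.035 + 0.115 = 0.239.
P(Response=partial | Treatment=mid) = 0.089/0.239 = 0.3724.

0.3724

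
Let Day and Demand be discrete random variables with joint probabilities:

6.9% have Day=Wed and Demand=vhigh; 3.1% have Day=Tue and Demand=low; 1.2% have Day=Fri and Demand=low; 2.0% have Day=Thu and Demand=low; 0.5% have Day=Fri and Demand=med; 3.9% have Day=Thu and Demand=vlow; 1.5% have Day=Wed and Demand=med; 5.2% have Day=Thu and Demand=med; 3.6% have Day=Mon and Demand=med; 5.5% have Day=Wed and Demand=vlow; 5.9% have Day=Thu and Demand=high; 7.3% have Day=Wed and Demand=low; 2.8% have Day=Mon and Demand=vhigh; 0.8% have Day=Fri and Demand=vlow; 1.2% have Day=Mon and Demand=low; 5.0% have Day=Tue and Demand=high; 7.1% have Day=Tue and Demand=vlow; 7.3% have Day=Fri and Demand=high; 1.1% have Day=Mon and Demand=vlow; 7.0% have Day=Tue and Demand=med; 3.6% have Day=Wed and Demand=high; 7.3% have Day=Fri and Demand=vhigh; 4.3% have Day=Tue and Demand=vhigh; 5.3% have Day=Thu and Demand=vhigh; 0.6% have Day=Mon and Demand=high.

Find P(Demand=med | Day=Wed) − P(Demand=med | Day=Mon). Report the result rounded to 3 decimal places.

-0.327

P(Day=Wed) = 0.055 + 0.073 + 0.015 + 0.036 + 0.069 = 0.248; P(Demand=med | Day=Wed) = 0.015/0.248 = 0.0605.
P(Day=Mon) = 0.011 + 0.012 + 0.036 + 0.006 + 0.028 = 0.093; P(Demand=med | Day=Mon) = 0.036/0.093 = 0.3871.
Difference = -0.327.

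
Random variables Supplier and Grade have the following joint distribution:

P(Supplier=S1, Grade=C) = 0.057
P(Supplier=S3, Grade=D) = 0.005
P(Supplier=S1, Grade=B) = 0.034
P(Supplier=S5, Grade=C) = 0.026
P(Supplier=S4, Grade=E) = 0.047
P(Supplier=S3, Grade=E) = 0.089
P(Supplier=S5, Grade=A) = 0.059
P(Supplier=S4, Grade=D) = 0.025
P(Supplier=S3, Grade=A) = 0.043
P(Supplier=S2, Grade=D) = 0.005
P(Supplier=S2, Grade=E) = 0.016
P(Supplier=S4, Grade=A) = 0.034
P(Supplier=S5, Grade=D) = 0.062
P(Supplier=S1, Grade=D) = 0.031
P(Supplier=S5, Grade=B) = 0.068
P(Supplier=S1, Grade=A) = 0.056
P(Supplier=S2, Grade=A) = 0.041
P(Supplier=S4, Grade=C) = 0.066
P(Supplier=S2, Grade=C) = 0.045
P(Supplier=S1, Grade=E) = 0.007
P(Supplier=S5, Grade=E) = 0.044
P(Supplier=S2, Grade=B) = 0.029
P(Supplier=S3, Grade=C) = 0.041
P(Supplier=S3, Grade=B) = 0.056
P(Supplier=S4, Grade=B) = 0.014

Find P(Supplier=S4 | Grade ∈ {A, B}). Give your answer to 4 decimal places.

P(Grade=A) = 0.056 + 0.041 + 0.043 + 0.034 + 0.059 = 0.233.
P(Grade=B) = 0.034 + 0.029 + 0.056 + 0.014 + 0.068 = 0.201.
P(Grade ∈ {A, B}) = 0.233 + 0.201 = 0.434; P(Supplier=S4, Grade ∈ {A, B}) = 0.034 + 0.014 = 0.048.
P(Supplier=S4 | Grade ∈ {A, B}) = 0.048/0.434 = 0.1106.

0.1106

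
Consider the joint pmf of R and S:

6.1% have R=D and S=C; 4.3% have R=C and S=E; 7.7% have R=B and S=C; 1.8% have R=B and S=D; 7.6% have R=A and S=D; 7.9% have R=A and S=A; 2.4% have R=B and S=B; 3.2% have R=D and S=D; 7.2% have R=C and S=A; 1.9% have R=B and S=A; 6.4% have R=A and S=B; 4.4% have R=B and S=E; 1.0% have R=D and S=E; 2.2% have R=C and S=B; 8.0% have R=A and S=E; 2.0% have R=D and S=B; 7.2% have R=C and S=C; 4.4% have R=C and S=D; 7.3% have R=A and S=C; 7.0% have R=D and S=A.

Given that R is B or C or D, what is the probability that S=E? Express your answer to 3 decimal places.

0.154

P(R=B) = 0.019 + 0.024 + 0.077 + 0.018 + 0.044 = 0.182.
P(R=C) = 0.072 + 0.022 + 0.072 + 0.044 + 0.043 = 0.253.
P(R=D) = 0.070 + 0.020 + 0.061 + 0.032 + 0.010 = 0.193.
P(R ∈ {B, C, D}) = 0.182 + 0.253 + 0.193 = 0.628; P(S=E, R ∈ {B, C, D}) = 0.044 + 0.043 + 0.010 = 0.097.
P(S=E | R ∈ {B, C, D}) = 0.097/0.628 = 0.154.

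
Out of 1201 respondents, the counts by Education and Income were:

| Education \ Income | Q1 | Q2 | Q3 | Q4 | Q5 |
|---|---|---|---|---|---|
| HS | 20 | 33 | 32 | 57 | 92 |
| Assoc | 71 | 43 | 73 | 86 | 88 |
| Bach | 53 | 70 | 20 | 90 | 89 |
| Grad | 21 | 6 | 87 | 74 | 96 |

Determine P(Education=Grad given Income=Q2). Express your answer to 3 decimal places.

0.039

Total with Income=Q2: 33 + 43 + 70 + 6 = 152.
P(Education=Grad | Income=Q2) = 6/152 = 0.039.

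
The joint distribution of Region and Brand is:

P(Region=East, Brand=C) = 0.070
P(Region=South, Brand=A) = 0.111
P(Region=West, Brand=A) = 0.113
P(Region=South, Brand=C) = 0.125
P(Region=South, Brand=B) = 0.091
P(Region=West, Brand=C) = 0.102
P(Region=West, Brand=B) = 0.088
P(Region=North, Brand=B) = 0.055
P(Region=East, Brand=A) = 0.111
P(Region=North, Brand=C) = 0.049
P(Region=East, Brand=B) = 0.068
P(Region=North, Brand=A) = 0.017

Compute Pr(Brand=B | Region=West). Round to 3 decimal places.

P(Region=West) = 0.113 + 0.088 + 0.102 = 0.303.
P(Brand=B | Region=West) = 0.088/0.303 = 0.290.

0.290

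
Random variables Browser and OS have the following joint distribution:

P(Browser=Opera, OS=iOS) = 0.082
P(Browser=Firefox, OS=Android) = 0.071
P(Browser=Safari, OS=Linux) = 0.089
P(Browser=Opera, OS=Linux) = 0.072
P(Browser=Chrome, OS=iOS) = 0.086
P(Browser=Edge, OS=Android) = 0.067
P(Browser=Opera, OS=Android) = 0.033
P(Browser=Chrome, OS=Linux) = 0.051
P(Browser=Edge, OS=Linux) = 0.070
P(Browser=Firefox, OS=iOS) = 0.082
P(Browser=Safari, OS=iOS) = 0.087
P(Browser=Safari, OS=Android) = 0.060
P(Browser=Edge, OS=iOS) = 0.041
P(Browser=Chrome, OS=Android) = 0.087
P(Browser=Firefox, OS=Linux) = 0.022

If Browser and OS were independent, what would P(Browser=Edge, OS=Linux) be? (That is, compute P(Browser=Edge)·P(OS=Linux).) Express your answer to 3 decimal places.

0.054

P(Browser=Edge) = 0.070 + 0.041 + 0.067 = 0.178.
P(OS=Linux) = 0.051 + 0.022 + 0.089 + 0.070 + 0.072 = 0.304.
Product: 0.178 × 0.304 = 0.054.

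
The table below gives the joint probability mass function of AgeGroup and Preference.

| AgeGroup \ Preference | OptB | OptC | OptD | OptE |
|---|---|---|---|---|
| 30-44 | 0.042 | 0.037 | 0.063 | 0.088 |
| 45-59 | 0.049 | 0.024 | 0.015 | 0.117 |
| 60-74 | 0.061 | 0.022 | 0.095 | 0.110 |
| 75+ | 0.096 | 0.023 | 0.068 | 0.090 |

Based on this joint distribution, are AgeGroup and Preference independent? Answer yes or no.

P(AgeGroup=45-59) = 0.205 and P(Preference=OptD) = 0.241, so their product is 0.04941, but P(AgeGroup=45-59, Preference=OptD) = 0.015. Since these differ, AgeGroup and Preference are not independent.

no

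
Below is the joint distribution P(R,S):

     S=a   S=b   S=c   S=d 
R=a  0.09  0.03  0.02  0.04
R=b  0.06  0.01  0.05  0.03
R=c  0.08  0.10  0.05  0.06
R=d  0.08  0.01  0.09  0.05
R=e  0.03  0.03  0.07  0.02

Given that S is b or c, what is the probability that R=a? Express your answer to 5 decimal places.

0.10870

P(S=b) = 0.03 + 0.01 + 0.10 + 0.01 + 0.03 = 0.18.
P(S=c) = 0.02 + 0.05 + 0.05 + 0.09 + 0.07 = 0.28.
P(S ∈ {b, c}) = 0.18 + 0.28 = 0.46; P(R=a, S ∈ {b, c}) = 0.03 + 0.02 = 0.05.
P(R=a | S ∈ {b, c}) = 0.05/0.46 = 0.10870.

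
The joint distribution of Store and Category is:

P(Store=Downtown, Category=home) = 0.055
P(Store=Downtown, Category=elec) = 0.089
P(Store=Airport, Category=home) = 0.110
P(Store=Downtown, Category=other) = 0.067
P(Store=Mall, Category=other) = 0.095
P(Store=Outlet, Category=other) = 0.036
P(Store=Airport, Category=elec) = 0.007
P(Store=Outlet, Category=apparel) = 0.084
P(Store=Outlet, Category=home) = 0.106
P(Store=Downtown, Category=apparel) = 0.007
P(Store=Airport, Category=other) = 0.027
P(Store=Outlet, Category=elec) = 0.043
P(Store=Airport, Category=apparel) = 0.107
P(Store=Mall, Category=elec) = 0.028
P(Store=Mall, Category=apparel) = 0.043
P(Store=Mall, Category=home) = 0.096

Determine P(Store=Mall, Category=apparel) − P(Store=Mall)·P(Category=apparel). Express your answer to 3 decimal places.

-0.020

P(Store=Mall) = 0.043 + 0.028 + 0.096 + 0.095 = 0.262.
P(Category=apparel) = 0.007 + 0.043 + 0.107 + 0.084 = 0.241.
P(Store=Mall, Category=apparel) − P(Store=Mall)P(Category=apparel) = 0.043 − 0.262×0.241 = -0.020.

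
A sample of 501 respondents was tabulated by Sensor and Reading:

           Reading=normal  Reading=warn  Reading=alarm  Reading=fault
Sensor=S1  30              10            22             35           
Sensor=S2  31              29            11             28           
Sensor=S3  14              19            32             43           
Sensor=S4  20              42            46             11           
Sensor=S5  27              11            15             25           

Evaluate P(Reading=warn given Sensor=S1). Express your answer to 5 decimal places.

Total with Sensor=S1: 30 + 10 + 22 + 35 = 97.
P(Reading=warn | Sensor=S1) = 10/97 = 0.10309.

0.10309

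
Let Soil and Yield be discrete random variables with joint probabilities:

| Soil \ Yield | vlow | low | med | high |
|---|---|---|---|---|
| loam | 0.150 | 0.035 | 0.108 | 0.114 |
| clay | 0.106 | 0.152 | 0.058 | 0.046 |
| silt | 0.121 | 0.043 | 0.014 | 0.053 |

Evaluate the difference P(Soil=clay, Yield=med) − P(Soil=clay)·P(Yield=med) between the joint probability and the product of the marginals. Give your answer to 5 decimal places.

P(Soil=clay) = 0.106 + 0.152 + 0.058 + 0.046 = 0.362.
P(Yield=med) = 0.108 + 0.058 + 0.014 = 0.180.
P(Soil=clay, Yield=med) − P(Soil=clay)P(Yield=med) = 0.058 − 0.362×0.180 = -0.00716.

-0.00716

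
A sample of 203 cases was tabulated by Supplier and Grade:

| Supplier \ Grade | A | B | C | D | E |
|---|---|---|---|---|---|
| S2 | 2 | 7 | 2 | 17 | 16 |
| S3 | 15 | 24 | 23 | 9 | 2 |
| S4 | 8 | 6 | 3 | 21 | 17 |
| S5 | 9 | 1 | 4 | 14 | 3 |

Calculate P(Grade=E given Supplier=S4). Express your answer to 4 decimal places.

0.3091

Total with Supplier=S4: 8 + 6 + 3 + 21 + 17 = 55.
P(Grade=E | Supplier=S4) = 17/55 = 0.3091.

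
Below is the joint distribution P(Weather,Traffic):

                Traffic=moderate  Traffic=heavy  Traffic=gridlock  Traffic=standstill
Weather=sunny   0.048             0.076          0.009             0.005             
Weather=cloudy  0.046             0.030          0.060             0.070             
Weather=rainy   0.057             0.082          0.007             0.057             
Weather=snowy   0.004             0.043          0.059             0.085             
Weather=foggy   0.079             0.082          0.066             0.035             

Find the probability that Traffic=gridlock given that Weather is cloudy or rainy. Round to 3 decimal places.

0.164

P(Weather=cloudy) = 0.046 + 0.030 + 0.060 + 0.070 = 0.206.
P(Weather=rainy) = 0.057 + 0.082 + 0.007 + 0.057 = 0.203.
P(Weather ∈ {cloudy, rainy}) = 0.206 + 0.203 = 0.409; P(Traffic=gridlock, Weather ∈ {cloudy, rainy}) = 0.060 + 0.007 = 0.067.
P(Traffic=gridlock | Weather ∈ {cloudy, rainy}) = 0.067/0.409 = 0.164.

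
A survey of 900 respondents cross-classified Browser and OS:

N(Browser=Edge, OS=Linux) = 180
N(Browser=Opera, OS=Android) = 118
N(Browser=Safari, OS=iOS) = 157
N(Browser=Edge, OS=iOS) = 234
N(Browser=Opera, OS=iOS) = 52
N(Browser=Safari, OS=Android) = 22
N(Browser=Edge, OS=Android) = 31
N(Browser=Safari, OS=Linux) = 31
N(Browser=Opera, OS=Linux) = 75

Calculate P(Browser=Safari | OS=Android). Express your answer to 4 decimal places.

Total with OS=Android: 22 + 31 + 118 = 171.
P(Browser=Safari | OS=Android) = 22/171 = 0.1287.

0.1287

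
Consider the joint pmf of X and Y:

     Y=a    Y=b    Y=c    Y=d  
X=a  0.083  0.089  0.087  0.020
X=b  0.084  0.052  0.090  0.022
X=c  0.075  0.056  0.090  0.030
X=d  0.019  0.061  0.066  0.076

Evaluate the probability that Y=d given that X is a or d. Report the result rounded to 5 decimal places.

P(X=a) = 0.083 + 0.089 + 0.087 + 0.020 = 0.279.
P(X=d) = 0.019 + 0.061 + 0.066 + 0.076 = 0.222.
P(X ∈ {a, d}) = 0.279 + 0.222 = 0.501; P(Y=d, X ∈ {a, d}) = 0.020 + 0.076 = 0.096.
P(Y=d | X ∈ {a, d}) = 0.096/0.501 = 0.19162.

0.19162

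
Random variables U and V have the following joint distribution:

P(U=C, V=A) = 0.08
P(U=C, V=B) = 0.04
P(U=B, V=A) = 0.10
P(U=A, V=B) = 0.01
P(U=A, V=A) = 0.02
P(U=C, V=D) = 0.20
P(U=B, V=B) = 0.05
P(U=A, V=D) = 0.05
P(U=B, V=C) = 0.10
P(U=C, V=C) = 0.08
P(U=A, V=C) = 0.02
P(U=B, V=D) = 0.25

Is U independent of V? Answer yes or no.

Every cell satisfies P(U,V) = P(U)·P(V). For instance P(U=A) = 0.10, P(V=D) = 0.50, and 0.10×0.50 = 0.05 matches the joint entry. So U and V are independent.

yes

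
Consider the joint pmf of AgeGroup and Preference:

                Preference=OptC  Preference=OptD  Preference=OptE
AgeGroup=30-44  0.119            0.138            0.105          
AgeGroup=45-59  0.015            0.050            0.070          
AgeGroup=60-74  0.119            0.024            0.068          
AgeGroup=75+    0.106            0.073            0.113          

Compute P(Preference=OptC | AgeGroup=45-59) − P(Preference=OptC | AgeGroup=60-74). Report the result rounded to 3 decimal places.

-0.453

P(AgeGroup=45-59) = 0.015 + 0.050 + 0.070 = 0.135; P(Preference=OptC | AgeGroup=45-59) = 0.015/0.135 = 0.1111.
P(AgeGroup=60-74) = 0.119 + 0.024 + 0.068 = 0.211; P(Preference=OptC | AgeGroup=60-74) = 0.119/0.211 = 0.5640.
Difference = -0.453.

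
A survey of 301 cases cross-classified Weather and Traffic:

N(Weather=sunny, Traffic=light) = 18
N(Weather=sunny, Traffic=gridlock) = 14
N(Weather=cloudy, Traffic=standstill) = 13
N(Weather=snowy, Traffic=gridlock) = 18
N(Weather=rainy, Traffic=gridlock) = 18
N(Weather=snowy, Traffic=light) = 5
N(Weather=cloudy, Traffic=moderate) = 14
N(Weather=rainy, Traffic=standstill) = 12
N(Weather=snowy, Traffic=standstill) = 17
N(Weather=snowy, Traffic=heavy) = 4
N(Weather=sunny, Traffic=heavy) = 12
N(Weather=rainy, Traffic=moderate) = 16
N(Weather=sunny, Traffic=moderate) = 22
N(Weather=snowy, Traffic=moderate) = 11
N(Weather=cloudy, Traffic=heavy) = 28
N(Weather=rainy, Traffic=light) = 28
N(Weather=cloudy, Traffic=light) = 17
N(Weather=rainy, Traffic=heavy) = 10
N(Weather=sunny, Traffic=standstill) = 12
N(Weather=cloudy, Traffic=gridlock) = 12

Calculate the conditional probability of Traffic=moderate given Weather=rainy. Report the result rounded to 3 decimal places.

0.190

Total with Weather=rainy: 28 + 16 + 10 + 18 + 12 = 84.
P(Traffic=moderate | Weather=rainy) = 16/84 = 0.190.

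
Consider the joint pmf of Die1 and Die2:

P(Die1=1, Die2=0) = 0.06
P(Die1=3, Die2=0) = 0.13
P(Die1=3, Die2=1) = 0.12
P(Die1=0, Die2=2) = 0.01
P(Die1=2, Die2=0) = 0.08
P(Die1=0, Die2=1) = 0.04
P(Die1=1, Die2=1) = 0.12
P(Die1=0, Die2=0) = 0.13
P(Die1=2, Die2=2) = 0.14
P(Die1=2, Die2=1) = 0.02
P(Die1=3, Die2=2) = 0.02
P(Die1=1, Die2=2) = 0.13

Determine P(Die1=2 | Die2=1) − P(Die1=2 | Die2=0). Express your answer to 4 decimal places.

P(Die2=1) = 0.04 + 0.12 + 0.02 + 0.12 = 0.30; P(Die1=2 | Die2=1) = 0.02/0.30 = 0.06667.
P(Die2=0) = 0.13 + 0.06 + 0.08 + 0.13 = 0.40; P(Die1=2 | Die2=0) = 0.08/0.40 = 0.20000.
Difference = -0.1333.

-0.1333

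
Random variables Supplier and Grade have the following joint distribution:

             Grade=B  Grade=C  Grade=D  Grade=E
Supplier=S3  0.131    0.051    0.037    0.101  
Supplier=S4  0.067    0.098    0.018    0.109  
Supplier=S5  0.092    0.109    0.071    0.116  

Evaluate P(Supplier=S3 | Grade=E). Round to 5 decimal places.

P(Grade=E) = 0.101 + 0.109 + 0.116 = 0.326.
P(Supplier=S3 | Grade=E) = 0.101/0.326 = 0.30982.

0.30982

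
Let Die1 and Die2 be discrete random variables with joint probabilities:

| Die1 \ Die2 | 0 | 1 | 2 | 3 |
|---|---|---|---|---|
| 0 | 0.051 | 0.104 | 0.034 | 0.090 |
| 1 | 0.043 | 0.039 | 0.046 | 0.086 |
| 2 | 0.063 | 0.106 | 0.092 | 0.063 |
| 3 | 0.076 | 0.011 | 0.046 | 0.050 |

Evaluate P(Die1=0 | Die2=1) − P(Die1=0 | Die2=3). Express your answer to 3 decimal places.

P(Die2=1) = 0.104 + 0.039 + 0.106 + 0.011 = 0.260; P(Die1=0 | Die2=1) = 0.104/0.260 = 0.4000.
P(Die2=3) = 0.090 + 0.086 + 0.063 + 0.050 = 0.289; P(Die1=0 | Die2=3) = 0.090/0.289 = 0.3114.
Difference = 0.089.

0.089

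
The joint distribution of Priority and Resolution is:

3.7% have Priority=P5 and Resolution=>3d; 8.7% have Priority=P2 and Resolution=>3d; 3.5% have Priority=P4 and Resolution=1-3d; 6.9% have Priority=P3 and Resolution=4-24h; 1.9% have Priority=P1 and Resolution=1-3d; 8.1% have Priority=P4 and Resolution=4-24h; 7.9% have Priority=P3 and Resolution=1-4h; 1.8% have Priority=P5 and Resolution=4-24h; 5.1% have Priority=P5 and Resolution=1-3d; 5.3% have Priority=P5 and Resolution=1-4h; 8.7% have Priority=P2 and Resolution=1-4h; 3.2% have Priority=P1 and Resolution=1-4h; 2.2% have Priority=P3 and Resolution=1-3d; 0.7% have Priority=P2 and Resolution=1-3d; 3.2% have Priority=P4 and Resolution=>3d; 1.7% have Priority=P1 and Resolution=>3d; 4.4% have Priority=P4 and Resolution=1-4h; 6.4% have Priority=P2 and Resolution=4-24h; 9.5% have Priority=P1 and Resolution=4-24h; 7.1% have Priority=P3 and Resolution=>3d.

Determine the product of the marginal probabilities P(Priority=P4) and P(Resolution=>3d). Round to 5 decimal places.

0.04685

P(Priority=P4) = 0.044 + 0.081 + 0.035 + 0.032 = 0.192.
P(Resolution=>3d) = 0.017 + 0.087 + 0.071 + 0.032 + 0.037 = 0.244.
Product: 0.192 × 0.244 = 0.04685.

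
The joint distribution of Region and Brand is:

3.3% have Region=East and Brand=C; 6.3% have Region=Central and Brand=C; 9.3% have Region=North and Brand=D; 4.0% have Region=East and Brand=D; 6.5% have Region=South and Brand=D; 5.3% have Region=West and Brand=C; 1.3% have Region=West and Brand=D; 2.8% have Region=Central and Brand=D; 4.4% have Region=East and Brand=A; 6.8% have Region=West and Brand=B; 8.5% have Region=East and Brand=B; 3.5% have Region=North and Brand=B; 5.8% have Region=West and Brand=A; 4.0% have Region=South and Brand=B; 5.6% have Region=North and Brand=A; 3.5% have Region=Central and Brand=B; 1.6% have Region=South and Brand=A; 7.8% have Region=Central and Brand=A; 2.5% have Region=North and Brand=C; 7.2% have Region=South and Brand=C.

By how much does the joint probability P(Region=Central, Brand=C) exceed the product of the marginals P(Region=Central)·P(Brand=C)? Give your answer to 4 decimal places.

P(Region=Central) = 0.078 + 0.035 + 0.063 + 0.028 = 0.204.
P(Brand=C) = 0.025 + 0.072 + 0.033 + 0.053 + 0.063 = 0.246.
P(Region=Central, Brand=C) − P(Region=Central)P(Brand=C) = 0.063 − 0.204×0.246 = 0.0128.

0.0128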